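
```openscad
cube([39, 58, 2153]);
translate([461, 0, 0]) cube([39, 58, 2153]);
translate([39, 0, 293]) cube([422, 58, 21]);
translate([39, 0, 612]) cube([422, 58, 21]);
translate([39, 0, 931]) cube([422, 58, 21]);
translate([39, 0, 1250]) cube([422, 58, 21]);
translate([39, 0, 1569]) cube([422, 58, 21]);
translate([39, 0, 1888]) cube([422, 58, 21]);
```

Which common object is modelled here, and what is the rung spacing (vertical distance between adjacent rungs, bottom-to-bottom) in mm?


A ladder. The rung spacing is 319 mm.

Two tall 39×58 posts with 6 short bars between them — a ladder. Adjacent rungs sit at z = 293 and z = 612, so the spacing is 612 − 293 = 319 mm.


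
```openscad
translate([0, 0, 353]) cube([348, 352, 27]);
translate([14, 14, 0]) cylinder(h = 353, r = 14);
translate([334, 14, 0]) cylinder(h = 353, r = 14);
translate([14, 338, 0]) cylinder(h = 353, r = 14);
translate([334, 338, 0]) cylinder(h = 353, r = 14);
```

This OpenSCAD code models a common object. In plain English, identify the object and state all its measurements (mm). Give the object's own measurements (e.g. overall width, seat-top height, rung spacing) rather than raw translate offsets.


A four-legged stool. The seat is a 348×352×27 mm slab whose top surface is at z = 380 mm; four round legs, each 28 mm in diameter, run from the floor (z = 0) to the underside of the seat, each leg's axis is inset half a diameter from the nearest pair of seat edges (so the leg's bounding box is flush with the corner).


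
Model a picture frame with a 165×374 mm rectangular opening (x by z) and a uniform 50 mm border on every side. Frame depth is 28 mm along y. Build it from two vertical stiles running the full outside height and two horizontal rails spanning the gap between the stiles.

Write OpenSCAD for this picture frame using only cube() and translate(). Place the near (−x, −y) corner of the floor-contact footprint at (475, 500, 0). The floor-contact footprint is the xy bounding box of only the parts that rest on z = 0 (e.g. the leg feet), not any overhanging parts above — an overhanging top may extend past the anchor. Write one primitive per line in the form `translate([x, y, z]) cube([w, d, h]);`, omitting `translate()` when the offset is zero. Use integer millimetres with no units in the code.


translate([475, 500, 0]) cube([50, 28, 474]);
translate([690, 500, 0]) cube([50, 28, 474]);
translate([525, 500, 0]) cube([165, 28, 50]);
translate([525, 500, 424]) cube([165, 28, 50]);


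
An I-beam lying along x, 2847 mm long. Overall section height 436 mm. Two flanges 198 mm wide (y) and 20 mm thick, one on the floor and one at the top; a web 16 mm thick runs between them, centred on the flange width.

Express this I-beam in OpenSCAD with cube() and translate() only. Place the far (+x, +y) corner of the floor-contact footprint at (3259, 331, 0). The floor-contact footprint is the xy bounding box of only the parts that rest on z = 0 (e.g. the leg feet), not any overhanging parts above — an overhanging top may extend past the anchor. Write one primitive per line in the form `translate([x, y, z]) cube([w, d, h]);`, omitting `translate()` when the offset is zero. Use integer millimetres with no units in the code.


translate([412, 133, 0]) cube([2847, 198, 20]);
translate([412, 224, 20]) cube([2847, 16, 396]);
translate([412, 133, 416]) cube([2847, 198, 20]);


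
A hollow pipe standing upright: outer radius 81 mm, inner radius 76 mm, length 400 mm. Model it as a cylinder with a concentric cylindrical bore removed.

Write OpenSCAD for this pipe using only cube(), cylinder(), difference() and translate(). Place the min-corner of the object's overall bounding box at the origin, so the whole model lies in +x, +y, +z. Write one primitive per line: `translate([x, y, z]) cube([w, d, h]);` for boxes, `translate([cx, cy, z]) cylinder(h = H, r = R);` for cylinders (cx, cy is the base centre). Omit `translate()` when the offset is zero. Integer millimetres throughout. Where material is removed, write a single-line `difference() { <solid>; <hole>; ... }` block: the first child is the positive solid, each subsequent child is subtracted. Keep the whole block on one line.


difference() { translate([81, 81, 0]) cylinder(h = 400, r = 81); translate([81, 81, 0]) cylinder(h = 400, r = 76); }


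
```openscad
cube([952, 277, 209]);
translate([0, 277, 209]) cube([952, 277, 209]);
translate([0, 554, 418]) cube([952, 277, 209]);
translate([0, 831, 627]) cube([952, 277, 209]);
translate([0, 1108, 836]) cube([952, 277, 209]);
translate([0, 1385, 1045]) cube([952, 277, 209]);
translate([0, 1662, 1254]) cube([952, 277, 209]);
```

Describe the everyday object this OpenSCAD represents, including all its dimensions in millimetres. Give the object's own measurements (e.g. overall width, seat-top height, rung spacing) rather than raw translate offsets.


A straight staircase of 7 solid steps. Each step is 952 mm wide (x), 277 mm deep (y, the going) and 209 mm tall (the rise). The first step rests on the floor; each subsequent step sits one going further in +y and one rise higher in +z, directly behind and above the previous step with no overlap.


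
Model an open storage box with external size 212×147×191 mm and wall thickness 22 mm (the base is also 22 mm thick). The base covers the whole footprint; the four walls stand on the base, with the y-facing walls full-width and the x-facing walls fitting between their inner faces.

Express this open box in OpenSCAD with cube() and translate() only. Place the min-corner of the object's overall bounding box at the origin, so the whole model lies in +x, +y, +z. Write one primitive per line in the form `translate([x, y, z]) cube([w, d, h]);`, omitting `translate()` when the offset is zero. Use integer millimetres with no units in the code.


cube([212, 147, 22]);
translate([0, 0, 22]) cube([212, 22, 169]);
translate([0, 125, 22]) cube([212, 22, 169]);
translate([0, 22, 22]) cube([22, 103, 169]);
translate([190, 22, 22]) cube([22, 103, 169]);


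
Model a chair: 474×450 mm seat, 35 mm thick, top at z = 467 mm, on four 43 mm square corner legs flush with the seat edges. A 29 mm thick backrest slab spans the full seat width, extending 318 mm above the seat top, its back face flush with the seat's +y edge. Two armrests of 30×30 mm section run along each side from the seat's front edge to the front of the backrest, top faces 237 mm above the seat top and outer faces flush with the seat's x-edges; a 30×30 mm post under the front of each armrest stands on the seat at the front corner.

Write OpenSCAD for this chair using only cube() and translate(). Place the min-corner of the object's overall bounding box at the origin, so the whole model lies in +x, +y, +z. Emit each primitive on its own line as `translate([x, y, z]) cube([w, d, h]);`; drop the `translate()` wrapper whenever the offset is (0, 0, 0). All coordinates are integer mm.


translate([0, 0, 432]) cube([474, 450, 35]);
cube([43, 43, 432]);
translate([431, 0, 0]) cube([43, 43, 432]);
translate([0, 407, 0]) cube([43, 43, 432]);
translate([431, 407, 0]) cube([43, 43, 432]);
translate([0, 421, 467]) cube([474, 29, 318]);
translate([0, 0, 674]) cube([30, 421, 30]);
translate([444, 0, 674]) cube([30, 421, 30]);
translate([0, 0, 467]) cube([30, 30, 207]);
translate([444, 0, 467]) cube([30, 30, 207]);


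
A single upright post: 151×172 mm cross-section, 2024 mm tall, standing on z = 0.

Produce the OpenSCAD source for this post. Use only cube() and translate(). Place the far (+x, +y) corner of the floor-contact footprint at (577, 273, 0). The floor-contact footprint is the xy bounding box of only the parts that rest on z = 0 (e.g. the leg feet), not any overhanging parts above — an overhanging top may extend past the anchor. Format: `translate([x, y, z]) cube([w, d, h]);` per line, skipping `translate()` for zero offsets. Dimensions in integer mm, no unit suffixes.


translate([426, 101, 0]) cube([151, 172, 2024]);


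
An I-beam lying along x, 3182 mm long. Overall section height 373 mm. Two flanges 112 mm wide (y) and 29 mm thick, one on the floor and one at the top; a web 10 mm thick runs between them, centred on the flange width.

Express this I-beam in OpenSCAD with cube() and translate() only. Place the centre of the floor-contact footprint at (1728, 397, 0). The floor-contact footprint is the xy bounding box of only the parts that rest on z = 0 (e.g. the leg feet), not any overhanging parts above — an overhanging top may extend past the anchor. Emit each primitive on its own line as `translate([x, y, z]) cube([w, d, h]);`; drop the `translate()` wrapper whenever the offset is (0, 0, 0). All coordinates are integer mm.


translate([137, 341, 0]) cube([3182, 112, 29]);
translate([137, 392, 29]) cube([3182, 10, 315]);
translate([137, 341, 344]) cube([3182, 112, 29]);


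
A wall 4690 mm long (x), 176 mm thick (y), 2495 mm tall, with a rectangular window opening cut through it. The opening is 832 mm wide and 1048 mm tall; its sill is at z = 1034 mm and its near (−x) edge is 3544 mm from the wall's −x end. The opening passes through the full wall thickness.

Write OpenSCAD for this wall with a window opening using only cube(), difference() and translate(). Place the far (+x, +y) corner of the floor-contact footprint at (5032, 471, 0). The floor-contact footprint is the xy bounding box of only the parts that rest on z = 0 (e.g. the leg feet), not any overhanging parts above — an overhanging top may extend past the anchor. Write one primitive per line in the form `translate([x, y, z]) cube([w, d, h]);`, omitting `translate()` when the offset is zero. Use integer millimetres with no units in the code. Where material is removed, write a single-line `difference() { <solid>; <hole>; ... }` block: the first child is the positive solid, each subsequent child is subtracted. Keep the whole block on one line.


difference() { translate([342, 295, 0]) cube([4690, 176, 2495]); translate([3886, 295, 1034]) cube([832, 176, 1048]); }


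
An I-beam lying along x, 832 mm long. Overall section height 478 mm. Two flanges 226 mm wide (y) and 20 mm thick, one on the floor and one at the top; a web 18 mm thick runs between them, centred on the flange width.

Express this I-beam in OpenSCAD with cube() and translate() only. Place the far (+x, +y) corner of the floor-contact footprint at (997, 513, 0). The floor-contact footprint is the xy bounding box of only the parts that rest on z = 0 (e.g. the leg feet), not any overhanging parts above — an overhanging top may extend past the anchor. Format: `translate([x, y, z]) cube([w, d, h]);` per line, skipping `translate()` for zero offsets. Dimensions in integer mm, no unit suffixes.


translate([165, 287, 0]) cube([832, 226, 20]);
translate([165, 391, 20]) cube([832, 18, 438]);
translate([165, 287, 458]) cube([832, 226, 20]);


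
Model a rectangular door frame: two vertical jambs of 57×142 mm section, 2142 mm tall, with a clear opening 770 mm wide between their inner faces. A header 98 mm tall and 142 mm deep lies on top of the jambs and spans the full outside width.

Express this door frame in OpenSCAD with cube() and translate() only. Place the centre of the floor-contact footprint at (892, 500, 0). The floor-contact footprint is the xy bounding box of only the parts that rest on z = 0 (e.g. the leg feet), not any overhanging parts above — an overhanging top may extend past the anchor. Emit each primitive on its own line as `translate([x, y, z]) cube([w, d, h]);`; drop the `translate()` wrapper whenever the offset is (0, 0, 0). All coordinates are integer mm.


translate([450, 429, 0]) cube([57, 142, 2142]);
translate([1277, 429, 0]) cube([57, 142, 2142]);
translate([450, 429, 2142]) cube([884, 142, 98]);


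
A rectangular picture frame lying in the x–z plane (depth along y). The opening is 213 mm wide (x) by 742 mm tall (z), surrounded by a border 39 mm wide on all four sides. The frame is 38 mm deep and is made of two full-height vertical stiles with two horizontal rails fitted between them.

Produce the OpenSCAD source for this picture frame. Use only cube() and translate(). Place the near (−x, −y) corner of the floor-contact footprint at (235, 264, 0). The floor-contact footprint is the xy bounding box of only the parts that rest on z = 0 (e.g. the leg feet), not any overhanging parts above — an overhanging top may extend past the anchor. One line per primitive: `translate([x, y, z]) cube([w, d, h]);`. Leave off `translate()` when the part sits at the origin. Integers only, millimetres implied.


translate([235, 264, 0]) cube([39, 38, 820]);
translate([487, 264, 0]) cube([39, 38, 820]);
translate([274, 264, 0]) cube([213, 38, 39]);
translate([274, 264, 781]) cube([213, 38, 39]);


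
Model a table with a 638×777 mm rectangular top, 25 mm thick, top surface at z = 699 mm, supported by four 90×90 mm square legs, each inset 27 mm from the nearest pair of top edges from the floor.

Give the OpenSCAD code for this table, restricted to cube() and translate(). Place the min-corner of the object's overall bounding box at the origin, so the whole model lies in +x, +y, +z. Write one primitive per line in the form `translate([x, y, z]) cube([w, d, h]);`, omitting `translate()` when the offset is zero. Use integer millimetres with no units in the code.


translate([0, 0, 674]) cube([638, 777, 25]);
translate([27, 27, 0]) cube([90, 90, 674]);
translate([521, 27, 0]) cube([90, 90, 674]);
translate([27, 660, 0]) cube([90, 90, 674]);
translate([521, 660, 0]) cube([90, 90, 674]);


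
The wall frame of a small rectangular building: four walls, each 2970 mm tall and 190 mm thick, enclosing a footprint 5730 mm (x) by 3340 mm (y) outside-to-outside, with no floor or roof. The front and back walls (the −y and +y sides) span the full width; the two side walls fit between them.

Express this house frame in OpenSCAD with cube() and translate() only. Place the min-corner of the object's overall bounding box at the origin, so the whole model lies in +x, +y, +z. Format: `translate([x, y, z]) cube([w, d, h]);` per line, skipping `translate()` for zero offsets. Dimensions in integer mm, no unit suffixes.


cube([5730, 190, 2970]);
translate([0, 3150, 0]) cube([5730, 190, 2970]);
translate([0, 190, 0]) cube([190, 2960, 2970]);
translate([5540, 190, 0]) cube([190, 2960, 2970]);


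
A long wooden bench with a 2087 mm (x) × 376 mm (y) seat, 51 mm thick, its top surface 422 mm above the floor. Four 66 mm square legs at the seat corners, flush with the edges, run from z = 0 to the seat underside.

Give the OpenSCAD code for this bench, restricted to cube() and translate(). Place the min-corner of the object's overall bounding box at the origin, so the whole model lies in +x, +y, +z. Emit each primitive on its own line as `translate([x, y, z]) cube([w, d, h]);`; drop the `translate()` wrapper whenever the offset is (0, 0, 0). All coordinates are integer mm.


// leg_h = 422 − 51 = 371
translate([0, 0, 371]) cube([2087, 376, 51]);
cube([66, 66, 371]);
translate([0, 310, 0]) cube([66, 66, 371]);
translate([2021, 0, 0]) cube([66, 66, 371]);
translate([2021, 310, 0]) cube([66, 66, 371]);


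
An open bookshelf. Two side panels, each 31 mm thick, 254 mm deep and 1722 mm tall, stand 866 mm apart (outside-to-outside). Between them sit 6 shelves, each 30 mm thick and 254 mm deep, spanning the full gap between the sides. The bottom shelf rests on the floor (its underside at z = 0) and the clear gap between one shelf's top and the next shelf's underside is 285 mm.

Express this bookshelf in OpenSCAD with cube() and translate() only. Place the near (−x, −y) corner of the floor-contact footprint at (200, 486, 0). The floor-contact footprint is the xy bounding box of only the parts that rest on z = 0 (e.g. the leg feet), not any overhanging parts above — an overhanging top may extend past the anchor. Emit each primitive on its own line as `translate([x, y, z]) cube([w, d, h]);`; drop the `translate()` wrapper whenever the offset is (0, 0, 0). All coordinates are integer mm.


translate([200, 486, 0]) cube([31, 254, 1722]);
translate([1035, 486, 0]) cube([31, 254, 1722]);
translate([231, 486, 0]) cube([804, 254, 30]);
translate([231, 486, 315]) cube([804, 254, 30]);
translate([231, 486, 630]) cube([804, 254, 30]);
translate([231, 486, 945]) cube([804, 254, 30]);
translate([231, 486, 1260]) cube([804, 254, 30]);
translate([231, 486, 1575]) cube([804, 254, 30]);


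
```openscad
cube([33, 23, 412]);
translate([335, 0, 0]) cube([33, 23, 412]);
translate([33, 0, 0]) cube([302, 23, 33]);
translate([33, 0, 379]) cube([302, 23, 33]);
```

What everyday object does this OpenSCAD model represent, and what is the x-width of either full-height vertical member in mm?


A picture frame. The border width is 33 mm.

Four thin pieces enclosing a rectangular opening — a picture frame. The two full-height stiles are 412 mm tall; the top rail sits at z = 379 and is 33 mm tall, so the border above the opening is 412 − 379 = 33 mm, matching the stile x-width.


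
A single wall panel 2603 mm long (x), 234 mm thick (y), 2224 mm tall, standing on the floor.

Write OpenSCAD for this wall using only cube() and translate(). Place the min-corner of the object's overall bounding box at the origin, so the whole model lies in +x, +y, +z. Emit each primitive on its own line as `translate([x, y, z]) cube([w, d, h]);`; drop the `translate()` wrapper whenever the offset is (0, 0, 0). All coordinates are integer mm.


cube([2603, 234, 2224]);


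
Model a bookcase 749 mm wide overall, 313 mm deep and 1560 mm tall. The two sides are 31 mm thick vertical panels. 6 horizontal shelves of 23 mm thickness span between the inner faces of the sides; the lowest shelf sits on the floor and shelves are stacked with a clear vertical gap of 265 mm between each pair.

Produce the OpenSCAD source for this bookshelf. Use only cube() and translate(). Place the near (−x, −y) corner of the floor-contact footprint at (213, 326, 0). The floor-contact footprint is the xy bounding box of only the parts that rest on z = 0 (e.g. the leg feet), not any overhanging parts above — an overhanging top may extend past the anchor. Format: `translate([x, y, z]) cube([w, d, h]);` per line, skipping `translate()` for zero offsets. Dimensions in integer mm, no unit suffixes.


translate([213, 326, 0]) cube([31, 313, 1560]);
translate([931, 326, 0]) cube([31, 313, 1560]);
translate([244, 326, 0]) cube([687, 313, 23]);
translate([244, 326, 288]) cube([687, 313, 23]);
translate([244, 326, 576]) cube([687, 313, 23]);
translate([244, 326, 864]) cube([687, 313, 23]);
translate([244, 326, 1152]) cube([687, 313, 23]);
translate([244, 326, 1440]) cube([687, 313, 23]);


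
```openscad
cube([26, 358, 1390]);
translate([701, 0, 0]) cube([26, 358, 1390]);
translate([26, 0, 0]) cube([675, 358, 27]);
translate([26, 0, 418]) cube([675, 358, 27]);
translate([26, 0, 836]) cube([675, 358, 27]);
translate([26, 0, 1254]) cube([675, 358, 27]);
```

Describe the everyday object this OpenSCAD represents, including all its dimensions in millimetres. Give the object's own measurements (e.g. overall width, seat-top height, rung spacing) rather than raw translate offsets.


An open bookshelf. Two side panels, each 26 mm thick, 358 mm deep and 1390 mm tall, stand 727 mm apart (outside-to-outside). Between them sit 4 shelves, each 27 mm thick and 358 mm deep, spanning the full gap between the sides. The bottom shelf rests on the floor (its underside at z = 0) and the clear gap between one shelf's top and the next shelf's underside is 391 mm.


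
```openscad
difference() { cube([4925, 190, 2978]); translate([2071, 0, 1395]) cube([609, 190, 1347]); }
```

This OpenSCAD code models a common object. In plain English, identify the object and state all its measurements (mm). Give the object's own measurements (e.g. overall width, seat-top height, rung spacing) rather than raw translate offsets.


A wall 4925 mm long (x), 190 mm thick (y), 2978 mm tall, with a rectangular window opening cut through it. The opening is 609 mm wide and 1347 mm tall; its sill is at z = 1395 mm and its near (−x) edge is 2071 mm from the wall's −x end. The opening passes through the full wall thickness.


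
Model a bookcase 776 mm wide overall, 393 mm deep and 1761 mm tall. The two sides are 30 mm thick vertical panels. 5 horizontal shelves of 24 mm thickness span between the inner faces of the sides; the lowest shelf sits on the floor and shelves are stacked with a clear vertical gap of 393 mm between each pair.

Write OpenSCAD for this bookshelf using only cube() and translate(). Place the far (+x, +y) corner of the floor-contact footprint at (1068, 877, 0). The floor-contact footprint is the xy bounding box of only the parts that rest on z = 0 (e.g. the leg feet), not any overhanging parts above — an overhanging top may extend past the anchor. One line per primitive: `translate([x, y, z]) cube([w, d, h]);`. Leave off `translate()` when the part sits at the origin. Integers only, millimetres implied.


translate([292, 484, 0]) cube([30, 393, 1761]);
translate([1038, 484, 0]) cube([30, 393, 1761]);
translate([322, 484, 0]) cube([716, 393, 24]);
translate([322, 484, 417]) cube([716, 393, 24]);
translate([322, 484, 834]) cube([716, 393, 24]);
translate([322, 484, 1251]) cube([716, 393, 24]);
translate([322, 484, 1668]) cube([716, 393, 24]);


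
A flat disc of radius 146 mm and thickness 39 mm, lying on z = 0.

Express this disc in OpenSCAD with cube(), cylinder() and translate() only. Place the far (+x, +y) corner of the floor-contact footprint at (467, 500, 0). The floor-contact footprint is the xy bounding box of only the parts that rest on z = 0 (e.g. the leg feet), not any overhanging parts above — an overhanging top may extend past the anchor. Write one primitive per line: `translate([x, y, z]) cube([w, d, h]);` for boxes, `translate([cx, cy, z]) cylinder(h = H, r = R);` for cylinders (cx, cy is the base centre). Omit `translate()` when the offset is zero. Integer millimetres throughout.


translate([321, 354, 0]) cylinder(h = 39, r = 146);


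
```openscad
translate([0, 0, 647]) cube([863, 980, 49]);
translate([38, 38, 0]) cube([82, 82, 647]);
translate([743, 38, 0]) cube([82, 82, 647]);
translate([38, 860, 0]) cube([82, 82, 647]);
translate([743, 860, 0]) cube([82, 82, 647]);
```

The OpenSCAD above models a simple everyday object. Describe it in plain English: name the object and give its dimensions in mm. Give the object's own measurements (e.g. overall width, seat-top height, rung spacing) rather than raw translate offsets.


A table: top 863 mm (x) × 980 mm (y), 49 mm thick, upper face at z = 696 mm, on four 82×82 mm square legs, each inset 38 mm from the nearest pair of top edges from z = 0 to the bottom of the top.


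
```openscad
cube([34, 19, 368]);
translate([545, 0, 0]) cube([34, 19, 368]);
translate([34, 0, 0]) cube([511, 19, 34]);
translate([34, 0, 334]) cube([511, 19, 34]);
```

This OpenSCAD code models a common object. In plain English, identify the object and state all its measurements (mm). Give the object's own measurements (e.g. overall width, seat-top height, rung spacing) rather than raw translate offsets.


A rectangular picture frame lying in the x–z plane (depth along y). The opening is 511 mm wide (x) by 300 mm tall (z), surrounded by a border 34 mm wide on all four sides. The frame is 19 mm deep and is made of two full-height vertical stiles with two horizontal rails fitted between them.


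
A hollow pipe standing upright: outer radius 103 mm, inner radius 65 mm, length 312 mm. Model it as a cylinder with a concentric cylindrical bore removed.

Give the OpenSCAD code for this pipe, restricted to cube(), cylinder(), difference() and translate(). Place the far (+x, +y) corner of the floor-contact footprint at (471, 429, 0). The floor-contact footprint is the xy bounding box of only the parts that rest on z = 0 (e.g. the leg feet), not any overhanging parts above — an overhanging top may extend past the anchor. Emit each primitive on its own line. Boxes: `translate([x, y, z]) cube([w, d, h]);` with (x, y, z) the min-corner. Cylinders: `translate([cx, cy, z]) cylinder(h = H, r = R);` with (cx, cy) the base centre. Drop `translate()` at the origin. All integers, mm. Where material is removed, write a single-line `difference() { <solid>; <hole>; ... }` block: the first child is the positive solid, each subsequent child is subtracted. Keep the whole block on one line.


difference() { translate([368, 326, 0]) cylinder(h = 312, r = 103); translate([368, 326, 0]) cylinder(h = 312, r = 65); }


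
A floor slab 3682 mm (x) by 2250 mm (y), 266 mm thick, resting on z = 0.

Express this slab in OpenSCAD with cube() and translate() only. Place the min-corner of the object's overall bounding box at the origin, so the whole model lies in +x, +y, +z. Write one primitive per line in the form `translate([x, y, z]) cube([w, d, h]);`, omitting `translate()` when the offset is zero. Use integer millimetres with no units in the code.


cube([3682, 2250, 266]);


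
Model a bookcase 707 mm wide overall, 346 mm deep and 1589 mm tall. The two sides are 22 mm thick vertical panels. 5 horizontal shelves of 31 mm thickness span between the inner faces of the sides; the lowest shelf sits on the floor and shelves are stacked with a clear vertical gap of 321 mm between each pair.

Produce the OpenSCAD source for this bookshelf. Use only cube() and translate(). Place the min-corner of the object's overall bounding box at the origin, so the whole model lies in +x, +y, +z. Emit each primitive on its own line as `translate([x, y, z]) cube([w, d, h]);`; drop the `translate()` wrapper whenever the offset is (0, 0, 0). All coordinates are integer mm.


cube([22, 346, 1589]);
translate([685, 0, 0]) cube([22, 346, 1589]);
translate([22, 0, 0]) cube([663, 346, 31]);
translate([22, 0, 352]) cube([663, 346, 31]);
translate([22, 0, 704]) cube([663, 346, 31]);
translate([22, 0, 1056]) cube([663, 346, 31]);
translate([22, 0, 1408]) cube([663, 346, 31]);


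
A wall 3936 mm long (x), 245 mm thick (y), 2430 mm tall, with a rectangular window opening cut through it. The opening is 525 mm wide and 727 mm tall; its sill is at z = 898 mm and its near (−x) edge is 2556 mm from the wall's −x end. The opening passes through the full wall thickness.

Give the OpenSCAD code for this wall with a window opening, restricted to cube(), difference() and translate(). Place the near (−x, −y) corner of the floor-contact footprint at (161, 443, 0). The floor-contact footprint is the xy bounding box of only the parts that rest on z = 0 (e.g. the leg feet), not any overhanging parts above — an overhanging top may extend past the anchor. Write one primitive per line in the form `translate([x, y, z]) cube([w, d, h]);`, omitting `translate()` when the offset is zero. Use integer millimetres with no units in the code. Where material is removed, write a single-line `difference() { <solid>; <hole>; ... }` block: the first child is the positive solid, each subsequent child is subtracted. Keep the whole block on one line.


difference() { translate([161, 443, 0]) cube([3936, 245, 2430]); translate([2717, 443, 898]) cube([525, 245, 727]); }


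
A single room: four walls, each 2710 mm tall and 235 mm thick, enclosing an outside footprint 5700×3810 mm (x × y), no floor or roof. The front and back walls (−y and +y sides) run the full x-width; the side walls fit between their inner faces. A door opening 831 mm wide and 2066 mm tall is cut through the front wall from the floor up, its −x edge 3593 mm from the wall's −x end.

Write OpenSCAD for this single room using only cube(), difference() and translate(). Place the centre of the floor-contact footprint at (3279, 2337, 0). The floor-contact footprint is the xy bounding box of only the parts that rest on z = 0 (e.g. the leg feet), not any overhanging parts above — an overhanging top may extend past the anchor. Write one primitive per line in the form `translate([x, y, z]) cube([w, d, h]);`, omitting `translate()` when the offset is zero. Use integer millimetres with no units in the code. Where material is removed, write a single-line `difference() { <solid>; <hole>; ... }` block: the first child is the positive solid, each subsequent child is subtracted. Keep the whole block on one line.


difference() { translate([429, 432, 0]) cube([5700, 235, 2710]); translate([4022, 432, 0]) cube([831, 235, 2066]); }
translate([429, 4007, 0]) cube([5700, 235, 2710]);
translate([429, 667, 0]) cube([235, 3340, 2710]);
translate([5894, 667, 0]) cube([235, 3340, 2710]);


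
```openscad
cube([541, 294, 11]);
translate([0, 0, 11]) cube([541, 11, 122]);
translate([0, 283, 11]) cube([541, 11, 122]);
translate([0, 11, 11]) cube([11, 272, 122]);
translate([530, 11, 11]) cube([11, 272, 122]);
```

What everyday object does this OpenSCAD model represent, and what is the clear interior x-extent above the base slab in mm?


An open box. The internal width is 519 mm.

A 541×294 base slab with four walls standing on it — an open box. The base is 541 mm wide and the walls are 11 mm thick, so the internal width is 541 − 2 × 11 = 519 mm.


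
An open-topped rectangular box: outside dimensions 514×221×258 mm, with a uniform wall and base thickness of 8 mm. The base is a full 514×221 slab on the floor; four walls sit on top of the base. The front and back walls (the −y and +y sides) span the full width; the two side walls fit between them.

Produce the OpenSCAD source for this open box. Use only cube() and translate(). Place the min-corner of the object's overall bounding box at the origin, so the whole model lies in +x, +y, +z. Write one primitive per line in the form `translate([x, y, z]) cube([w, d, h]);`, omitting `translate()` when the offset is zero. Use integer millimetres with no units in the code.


cube([514, 221, 8]);
translate([0, 0, 8]) cube([514, 8, 250]);
translate([0, 213, 8]) cube([514, 8, 250]);
translate([0, 8, 8]) cube([8, 205, 250]);
translate([506, 8, 8]) cube([8, 205, 250]);


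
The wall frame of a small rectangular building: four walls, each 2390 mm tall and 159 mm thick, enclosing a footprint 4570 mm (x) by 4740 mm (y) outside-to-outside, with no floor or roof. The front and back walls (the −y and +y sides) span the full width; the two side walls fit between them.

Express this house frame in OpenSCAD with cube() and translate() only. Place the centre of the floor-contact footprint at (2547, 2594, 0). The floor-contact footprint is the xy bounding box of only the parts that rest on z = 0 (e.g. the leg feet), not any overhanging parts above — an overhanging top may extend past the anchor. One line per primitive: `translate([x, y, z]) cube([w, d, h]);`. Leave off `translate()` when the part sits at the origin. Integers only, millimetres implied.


translate([262, 224, 0]) cube([4570, 159, 2390]);
translate([262, 4805, 0]) cube([4570, 159, 2390]);
translate([262, 383, 0]) cube([159, 4422, 2390]);
translate([4673, 383, 0]) cube([159, 4422, 2390]);


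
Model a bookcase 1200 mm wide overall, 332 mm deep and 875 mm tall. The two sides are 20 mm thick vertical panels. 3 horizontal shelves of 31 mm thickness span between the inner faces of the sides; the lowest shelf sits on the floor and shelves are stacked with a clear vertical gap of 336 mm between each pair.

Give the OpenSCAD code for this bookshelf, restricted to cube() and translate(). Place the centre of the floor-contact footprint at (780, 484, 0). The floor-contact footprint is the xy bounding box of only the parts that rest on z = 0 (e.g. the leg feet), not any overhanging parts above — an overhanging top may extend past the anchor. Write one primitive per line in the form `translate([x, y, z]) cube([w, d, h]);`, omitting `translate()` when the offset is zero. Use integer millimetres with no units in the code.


translate([180, 318, 0]) cube([20, 332, 875]);
translate([1360, 318, 0]) cube([20, 332, 875]);
translate([200, 318, 0]) cube([1160, 332, 31]);
translate([200, 318, 367]) cube([1160, 332, 31]);
translate([200, 318, 734]) cube([1160, 332, 31]);


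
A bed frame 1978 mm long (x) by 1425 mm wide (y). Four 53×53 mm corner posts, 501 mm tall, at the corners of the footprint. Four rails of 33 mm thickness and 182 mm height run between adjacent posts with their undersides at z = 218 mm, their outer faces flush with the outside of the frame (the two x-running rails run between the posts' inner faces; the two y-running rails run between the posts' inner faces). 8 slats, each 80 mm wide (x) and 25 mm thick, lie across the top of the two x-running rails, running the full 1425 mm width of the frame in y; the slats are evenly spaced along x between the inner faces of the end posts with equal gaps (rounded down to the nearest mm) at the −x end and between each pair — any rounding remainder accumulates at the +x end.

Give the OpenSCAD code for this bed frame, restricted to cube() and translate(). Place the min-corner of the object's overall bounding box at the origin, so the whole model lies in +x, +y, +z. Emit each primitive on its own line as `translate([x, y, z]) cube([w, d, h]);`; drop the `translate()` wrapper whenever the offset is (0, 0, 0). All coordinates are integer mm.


cube([53, 53, 501]);
translate([0, 1372, 0]) cube([53, 53, 501]);
translate([1925, 0, 0]) cube([53, 53, 501]);
translate([1925, 1372, 0]) cube([53, 53, 501]);
translate([53, 0, 218]) cube([1872, 33, 182]);
translate([53, 1392, 218]) cube([1872, 33, 182]);
translate([0, 53, 218]) cube([33, 1319, 182]);
translate([1945, 53, 218]) cube([33, 1319, 182]);
translate([189, 0, 400]) cube([80, 1425, 25]);
translate([405, 0, 400]) cube([80, 1425, 25]);
translate([621, 0, 400]) cube([80, 1425, 25]);
translate([837, 0, 400]) cube([80, 1425, 25]);
translate([1053, 0, 400]) cube([80, 1425, 25]);
translate([1269, 0, 400]) cube([80, 1425, 25]);
translate([1485, 0, 400]) cube([80, 1425, 25]);
translate([1701, 0, 400]) cube([80, 1425, 25]);


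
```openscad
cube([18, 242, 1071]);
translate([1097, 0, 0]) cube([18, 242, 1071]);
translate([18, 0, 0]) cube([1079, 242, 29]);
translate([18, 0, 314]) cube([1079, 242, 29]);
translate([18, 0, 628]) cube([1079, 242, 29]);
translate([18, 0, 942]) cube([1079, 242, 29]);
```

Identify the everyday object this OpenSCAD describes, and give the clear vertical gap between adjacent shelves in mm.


A bookshelf. The clear shelf gap is 285 mm.

Two tall side panels with 4 horizontal boards between them — a bookshelf. The first two shelf undersides are at z = 0 and z = 314; with shelf thickness 29, the clear gap is 314 − 0 − 29 = 285 mm.


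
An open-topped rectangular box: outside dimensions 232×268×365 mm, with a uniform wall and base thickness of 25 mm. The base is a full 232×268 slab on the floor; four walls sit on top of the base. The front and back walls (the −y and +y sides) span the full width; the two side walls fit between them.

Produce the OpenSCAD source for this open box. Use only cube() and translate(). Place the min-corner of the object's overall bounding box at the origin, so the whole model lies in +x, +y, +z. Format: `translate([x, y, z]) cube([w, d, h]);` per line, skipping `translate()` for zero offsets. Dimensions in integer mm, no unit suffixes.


cube([232, 268, 25]);
translate([0, 0, 25]) cube([232, 25, 340]);
translate([0, 243, 25]) cube([232, 25, 340]);
translate([0, 25, 25]) cube([25, 218, 340]);
translate([207, 25, 25]) cube([25, 218, 340]);


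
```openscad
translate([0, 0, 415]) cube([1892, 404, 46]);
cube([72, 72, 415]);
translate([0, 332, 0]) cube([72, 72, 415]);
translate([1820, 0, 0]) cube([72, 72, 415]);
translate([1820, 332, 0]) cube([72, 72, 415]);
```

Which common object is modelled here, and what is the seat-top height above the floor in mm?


A bench. The seat-top height is 461 mm.

A long slab on four corner posts — a bench. The slab sits at z = 415 with thickness 46, so the top is 415 + 46 = 461 mm.


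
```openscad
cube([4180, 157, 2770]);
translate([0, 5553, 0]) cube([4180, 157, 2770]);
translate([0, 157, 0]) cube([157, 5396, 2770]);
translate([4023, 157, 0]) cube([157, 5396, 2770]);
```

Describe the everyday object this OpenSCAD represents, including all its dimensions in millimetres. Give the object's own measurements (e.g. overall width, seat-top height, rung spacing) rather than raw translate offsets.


The wall frame of a small rectangular building: four walls, each 2770 mm tall and 157 mm thick, enclosing a footprint 4180 mm (x) by 5710 mm (y) outside-to-outside, with no floor or roof. The front and back walls (the −y and +y sides) span the full width; the two side walls fit between them.


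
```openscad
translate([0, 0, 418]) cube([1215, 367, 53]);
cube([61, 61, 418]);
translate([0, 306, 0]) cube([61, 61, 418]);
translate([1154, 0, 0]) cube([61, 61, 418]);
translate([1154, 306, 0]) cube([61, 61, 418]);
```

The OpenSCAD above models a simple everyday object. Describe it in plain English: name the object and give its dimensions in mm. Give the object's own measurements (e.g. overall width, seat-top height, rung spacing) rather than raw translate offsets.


A long wooden bench with a 1215 mm (x) × 367 mm (y) seat, 53 mm thick, its top surface 471 mm above the floor. Four 61 mm square legs at the seat corners, flush with the edges, run from z = 0 to the seat underside.


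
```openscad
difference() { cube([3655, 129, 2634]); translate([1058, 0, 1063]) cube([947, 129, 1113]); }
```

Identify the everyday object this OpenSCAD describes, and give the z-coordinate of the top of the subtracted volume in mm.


A wall with a window opening. The window head height is 2176 mm.

A wall with a rectangular opening subtracted — a window. Sill at z = 1063, opening 1113 mm tall, so the head is at 1063 + 1113 = 2176 mm.


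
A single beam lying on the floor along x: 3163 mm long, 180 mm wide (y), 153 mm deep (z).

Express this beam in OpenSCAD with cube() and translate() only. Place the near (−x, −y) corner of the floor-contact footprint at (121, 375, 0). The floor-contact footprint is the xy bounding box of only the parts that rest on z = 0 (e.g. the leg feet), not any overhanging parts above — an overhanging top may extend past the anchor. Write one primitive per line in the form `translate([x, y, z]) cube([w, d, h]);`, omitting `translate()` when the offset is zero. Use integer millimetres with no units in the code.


translate([121, 375, 0]) cube([3163, 180, 153]);


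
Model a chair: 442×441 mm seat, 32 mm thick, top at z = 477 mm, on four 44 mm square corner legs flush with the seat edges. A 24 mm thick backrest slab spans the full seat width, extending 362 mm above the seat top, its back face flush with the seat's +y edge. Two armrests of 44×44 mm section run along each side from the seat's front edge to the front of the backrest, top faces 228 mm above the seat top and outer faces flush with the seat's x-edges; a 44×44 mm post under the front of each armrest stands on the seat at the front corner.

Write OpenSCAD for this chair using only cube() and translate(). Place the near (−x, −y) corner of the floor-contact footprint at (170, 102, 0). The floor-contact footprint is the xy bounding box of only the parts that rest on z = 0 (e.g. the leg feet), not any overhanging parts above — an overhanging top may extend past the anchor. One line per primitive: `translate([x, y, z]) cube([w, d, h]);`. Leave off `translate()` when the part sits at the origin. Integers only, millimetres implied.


translate([170, 102, 445]) cube([442, 441, 32]);
translate([170, 102, 0]) cube([44, 44, 445]);
translate([568, 102, 0]) cube([44, 44, 445]);
translate([170, 499, 0]) cube([44, 44, 445]);
translate([568, 499, 0]) cube([44, 44, 445]);
translate([170, 519, 477]) cube([442, 24, 362]);
translate([170, 102, 661]) cube([44, 417, 44]);
translate([568, 102, 661]) cube([44, 417, 44]);
translate([170, 102, 477]) cube([44, 44, 184]);
translate([568, 102, 477]) cube([44, 44, 184]);


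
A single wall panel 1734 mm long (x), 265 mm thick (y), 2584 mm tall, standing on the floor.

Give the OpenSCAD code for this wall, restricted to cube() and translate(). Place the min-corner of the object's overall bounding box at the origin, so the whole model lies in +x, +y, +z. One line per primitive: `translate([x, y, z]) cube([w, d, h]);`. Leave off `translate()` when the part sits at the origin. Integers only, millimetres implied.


cube([1734, 265, 2584]);
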